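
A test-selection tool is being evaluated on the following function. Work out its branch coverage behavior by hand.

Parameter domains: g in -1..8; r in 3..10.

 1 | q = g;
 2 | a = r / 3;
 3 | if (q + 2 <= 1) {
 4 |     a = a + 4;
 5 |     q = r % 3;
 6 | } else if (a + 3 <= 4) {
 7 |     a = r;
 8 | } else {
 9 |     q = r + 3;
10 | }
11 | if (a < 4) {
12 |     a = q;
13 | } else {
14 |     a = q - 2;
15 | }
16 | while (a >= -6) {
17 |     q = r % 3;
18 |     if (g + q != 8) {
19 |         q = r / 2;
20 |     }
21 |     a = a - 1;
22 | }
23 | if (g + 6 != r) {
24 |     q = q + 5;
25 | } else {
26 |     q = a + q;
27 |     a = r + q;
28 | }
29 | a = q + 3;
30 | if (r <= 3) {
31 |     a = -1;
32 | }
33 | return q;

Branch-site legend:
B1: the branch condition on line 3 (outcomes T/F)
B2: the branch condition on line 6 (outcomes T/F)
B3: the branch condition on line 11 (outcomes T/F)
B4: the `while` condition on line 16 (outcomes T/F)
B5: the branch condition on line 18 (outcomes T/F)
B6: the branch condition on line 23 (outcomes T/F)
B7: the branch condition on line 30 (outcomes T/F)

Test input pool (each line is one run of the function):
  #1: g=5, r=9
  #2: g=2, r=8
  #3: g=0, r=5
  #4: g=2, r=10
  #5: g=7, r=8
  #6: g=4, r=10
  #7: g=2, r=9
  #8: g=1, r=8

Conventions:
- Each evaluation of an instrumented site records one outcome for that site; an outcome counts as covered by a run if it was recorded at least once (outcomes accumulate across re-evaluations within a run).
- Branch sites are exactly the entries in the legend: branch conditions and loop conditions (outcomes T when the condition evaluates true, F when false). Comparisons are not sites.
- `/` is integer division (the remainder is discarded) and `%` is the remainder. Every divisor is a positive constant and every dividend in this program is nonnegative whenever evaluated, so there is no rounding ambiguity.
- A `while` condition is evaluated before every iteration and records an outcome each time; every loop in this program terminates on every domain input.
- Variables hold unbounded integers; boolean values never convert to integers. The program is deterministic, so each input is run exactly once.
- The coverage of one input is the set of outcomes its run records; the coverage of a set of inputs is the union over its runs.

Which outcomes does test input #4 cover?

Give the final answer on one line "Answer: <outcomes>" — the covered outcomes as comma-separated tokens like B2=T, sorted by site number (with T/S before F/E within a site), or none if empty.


Event log for input #4 (g=2, r=10):
  B1->F, B2->F, B3->T, B4->T, B5->T, B4->T, B5->T, B4->T, B5->T, B4->T
  B5->T, B4->T, B5->T, B4->T, B5->T, B4->T, B5->T, B4->T, B5->T, B4->T
  B5->T, B4->T, B5->T, B4->T, B5->T, B4->T, B5->T, B4->T, B5->T, B4->T
  B5->T, B4->T, B5->T, B4->T, B5->T, B4->T, B5->T, B4->T, B5->T, B4->T
  B5->T, B4->T, B5->T, B4->F, B6->T, B7->F
collecting distinct outcomes: B1=F, B2=F, B3=T, B4=T, B4=F, B5=T, B6=T, B7=F
Answer: B1=F, B2=F, B3=T, B4=T, B4=F, B5=T, B6=T, B7=F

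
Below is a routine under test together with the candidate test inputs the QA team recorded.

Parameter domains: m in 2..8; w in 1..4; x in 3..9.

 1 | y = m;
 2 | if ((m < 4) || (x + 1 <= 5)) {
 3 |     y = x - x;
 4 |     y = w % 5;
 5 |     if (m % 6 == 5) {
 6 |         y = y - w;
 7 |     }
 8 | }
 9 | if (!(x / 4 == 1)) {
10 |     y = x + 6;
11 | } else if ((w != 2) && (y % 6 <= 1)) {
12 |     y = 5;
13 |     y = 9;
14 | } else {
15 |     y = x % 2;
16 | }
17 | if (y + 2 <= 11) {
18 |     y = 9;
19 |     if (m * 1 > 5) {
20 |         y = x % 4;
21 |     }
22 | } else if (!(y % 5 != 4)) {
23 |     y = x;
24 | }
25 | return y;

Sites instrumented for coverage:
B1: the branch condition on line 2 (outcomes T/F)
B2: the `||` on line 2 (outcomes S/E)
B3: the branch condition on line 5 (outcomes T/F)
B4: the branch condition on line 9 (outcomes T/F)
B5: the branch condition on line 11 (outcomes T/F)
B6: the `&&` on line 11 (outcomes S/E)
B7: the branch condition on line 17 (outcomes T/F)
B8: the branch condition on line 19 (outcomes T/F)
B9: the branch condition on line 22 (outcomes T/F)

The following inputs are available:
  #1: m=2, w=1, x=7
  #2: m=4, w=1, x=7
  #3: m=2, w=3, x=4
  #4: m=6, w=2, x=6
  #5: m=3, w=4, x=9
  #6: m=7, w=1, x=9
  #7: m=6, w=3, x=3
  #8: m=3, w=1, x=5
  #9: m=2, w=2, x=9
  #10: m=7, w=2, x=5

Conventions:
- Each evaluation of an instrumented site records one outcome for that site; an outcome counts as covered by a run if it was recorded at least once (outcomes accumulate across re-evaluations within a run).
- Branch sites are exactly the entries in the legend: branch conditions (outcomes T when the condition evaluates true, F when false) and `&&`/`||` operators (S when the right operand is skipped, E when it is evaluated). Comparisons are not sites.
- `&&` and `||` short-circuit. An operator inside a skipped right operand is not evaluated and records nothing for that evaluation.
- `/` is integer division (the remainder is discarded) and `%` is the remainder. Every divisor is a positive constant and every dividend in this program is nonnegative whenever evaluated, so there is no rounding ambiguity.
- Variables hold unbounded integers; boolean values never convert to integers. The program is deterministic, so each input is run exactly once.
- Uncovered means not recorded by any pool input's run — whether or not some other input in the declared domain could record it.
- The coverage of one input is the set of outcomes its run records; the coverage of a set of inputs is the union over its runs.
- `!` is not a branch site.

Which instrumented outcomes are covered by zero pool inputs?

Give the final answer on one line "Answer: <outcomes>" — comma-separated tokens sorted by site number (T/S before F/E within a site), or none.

run #1 (m=2, w=1, x=7) records B1=T, B2=S, B3=F, B4=F, B5=T, B6=E, B7=T, B8=F
run #2 (m=4, w=1, x=7) records B1=F, B2=E, B4=F, B5=F, B6=E, B7=T, B8=F
run #3 (m=2, w=3, x=4) records B1=T, B2=S, B3=F, B4=F, B5=F, B6=E, B7=T, B8=F
run #4 (m=6, w=2, x=6) records B1=F, B2=E, B4=F, B5=F, B6=S, B7=T, B8=T
run #5 (m=3, w=4, x=9) records B1=T, B2=S, B3=F, B4=T, B7=F, B9=F
run #6 (m=7, w=1, x=9) records B1=F, B2=E, B4=T, B7=F, B9=F
run #7 (m=6, w=3, x=3) records B1=T, B2=E, B3=F, B4=T, B7=T, B8=T
run #8 (m=3, w=1, x=5) records B1=T, B2=S, B3=F, B4=F, B5=T, B6=E, B7=T, B8=F
run #9 (m=2, w=2, x=9) records B1=T, B2=S, B3=F, B4=T, B7=F, B9=F
run #10 (m=7, w=2, x=5) records B1=F, B2=E, B4=F, B5=F, B6=S, B7=T, B8=T
union over the pool: B1=T, B1=F, B2=S, B2=E, B3=F, B4=T, B4=F, B5=T, B5=F, B6=S, B6=E, B7=T, B7=F, B8=T, B8=F, B9=F
uncovered (2 of 18): B3=T, B9=T

Answer: B3=T, B9=T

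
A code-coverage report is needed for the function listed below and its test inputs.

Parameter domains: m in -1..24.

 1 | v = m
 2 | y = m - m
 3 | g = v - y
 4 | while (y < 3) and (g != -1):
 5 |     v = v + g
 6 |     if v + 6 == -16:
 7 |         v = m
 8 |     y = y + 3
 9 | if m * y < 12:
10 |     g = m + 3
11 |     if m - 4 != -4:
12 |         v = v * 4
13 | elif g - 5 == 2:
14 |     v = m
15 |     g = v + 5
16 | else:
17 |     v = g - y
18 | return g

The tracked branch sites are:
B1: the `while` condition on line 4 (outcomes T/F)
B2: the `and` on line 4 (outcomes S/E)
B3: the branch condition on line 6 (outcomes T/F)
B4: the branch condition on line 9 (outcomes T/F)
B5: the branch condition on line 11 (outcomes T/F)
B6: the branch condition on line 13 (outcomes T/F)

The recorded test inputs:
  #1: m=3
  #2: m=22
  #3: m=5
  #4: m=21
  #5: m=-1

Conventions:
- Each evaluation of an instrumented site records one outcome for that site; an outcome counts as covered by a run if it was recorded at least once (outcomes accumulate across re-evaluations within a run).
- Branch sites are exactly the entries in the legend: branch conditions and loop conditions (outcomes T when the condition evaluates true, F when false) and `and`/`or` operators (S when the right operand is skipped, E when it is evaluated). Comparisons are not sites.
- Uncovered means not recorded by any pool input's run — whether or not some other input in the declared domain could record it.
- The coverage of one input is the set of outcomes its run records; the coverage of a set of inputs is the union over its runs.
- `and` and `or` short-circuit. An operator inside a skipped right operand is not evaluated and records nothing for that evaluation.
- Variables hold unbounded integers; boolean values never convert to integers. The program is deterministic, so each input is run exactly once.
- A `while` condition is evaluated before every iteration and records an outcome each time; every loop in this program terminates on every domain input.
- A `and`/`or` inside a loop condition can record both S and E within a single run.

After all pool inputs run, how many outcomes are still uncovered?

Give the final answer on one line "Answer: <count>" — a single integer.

test 1 (m=3) hits B1=T, B1=F, B2=S, B2=E, B3=F, B4=T, B5=T
test 2 (m=22) hits B1=T, B1=F, B2=S, B2=E, B3=F, B4=F, B6=F
test 3 (m=5) hits B1=T, B1=F, B2=S, B2=E, B3=F, B4=F, B6=F
test 4 (m=21) hits B1=T, B1=F, B2=S, B2=E, B3=F, B4=F, B6=F
test 5 (m=-1) hits B1=F, B2=E, B4=T, B5=T
union over the pool: B1=T, B1=F, B2=S, B2=E, B3=F, B4=T, B4=F, B5=T, B6=F
uncovered (3 of 12): B3=T, B5=F, B6=T

Answer: 3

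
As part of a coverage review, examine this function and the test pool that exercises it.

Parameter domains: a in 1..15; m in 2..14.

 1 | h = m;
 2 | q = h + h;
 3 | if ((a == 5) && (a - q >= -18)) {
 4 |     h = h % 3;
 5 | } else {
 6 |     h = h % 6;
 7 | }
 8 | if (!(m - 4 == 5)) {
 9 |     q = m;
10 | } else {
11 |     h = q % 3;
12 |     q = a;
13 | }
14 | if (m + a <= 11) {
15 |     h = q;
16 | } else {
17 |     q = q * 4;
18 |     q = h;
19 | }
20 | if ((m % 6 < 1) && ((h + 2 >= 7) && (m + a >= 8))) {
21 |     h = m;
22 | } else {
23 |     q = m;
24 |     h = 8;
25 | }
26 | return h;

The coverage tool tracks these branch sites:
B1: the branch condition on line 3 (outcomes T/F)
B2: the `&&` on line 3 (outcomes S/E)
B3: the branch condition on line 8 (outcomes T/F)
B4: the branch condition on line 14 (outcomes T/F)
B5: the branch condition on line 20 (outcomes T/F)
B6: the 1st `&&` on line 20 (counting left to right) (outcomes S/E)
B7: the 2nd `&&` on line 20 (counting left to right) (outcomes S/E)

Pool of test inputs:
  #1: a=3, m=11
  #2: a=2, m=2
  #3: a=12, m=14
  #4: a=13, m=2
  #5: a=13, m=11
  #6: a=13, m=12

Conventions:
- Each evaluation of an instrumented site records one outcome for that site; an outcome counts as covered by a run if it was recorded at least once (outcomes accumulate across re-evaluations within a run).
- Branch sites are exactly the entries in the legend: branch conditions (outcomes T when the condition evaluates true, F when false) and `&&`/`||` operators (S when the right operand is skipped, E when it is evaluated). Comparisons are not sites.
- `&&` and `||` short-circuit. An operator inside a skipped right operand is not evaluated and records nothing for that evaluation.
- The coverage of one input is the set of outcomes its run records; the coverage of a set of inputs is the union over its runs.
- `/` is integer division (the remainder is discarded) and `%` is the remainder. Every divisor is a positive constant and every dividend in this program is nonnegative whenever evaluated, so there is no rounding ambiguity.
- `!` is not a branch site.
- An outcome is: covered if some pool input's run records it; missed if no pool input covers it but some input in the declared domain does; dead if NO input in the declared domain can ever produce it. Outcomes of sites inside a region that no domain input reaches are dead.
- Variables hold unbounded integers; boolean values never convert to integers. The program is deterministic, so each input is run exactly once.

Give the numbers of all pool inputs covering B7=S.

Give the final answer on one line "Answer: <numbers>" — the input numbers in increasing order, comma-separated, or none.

input #1 (a=3, m=11): does not record B7=S
input #2 (a=2, m=2): does not record B7=S
input #3 (a=12, m=14): does not record B7=S
input #4 (a=13, m=2): does not record B7=S
input #5 (a=13, m=11): does not record B7=S
input #6 (a=13, m=12): records B7=S

Answer: 6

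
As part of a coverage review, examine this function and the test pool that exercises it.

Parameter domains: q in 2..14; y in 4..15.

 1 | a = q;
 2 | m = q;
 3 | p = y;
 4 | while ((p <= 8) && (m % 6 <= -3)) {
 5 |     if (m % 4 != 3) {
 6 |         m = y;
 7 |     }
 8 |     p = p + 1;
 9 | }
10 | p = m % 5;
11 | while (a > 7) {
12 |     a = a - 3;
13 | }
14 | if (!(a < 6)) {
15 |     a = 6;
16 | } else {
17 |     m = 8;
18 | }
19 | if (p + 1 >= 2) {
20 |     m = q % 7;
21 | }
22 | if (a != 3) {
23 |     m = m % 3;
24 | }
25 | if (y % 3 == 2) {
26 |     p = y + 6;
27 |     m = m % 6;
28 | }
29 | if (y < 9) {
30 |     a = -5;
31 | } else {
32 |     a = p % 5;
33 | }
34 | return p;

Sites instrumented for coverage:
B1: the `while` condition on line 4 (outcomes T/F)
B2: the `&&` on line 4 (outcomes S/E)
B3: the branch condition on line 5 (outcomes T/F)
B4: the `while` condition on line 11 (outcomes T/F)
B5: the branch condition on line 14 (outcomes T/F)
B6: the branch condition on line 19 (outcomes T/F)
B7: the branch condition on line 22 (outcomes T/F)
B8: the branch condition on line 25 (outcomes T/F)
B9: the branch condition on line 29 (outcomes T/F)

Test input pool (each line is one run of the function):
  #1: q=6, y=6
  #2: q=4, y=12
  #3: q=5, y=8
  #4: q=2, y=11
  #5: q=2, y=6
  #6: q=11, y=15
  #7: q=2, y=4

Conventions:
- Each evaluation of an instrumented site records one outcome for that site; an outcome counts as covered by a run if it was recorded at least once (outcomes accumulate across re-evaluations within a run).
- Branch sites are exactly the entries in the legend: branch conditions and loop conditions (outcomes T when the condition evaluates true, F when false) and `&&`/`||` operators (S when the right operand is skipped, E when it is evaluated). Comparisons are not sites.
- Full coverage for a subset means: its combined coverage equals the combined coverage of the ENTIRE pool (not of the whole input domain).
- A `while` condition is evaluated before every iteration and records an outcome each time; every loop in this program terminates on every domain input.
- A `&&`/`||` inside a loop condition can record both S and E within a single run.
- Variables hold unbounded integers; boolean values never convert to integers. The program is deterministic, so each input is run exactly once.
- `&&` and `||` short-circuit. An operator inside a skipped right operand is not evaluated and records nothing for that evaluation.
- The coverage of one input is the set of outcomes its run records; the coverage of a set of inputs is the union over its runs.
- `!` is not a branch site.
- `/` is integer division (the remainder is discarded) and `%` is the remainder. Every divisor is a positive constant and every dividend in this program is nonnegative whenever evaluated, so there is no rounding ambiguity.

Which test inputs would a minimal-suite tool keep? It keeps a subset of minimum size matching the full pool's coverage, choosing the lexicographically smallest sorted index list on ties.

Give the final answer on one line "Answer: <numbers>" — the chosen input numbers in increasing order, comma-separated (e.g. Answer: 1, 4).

test 1 (q=6, y=6) hits B1=F, B2=E, B4=F, B5=T, B6=T, B7=T, B8=F, B9=T
test 2 (q=4, y=12) hits B1=F, B2=S, B4=F, B5=F, B6=T, B7=T, B8=F, B9=F
test 3 (q=5, y=8) hits B1=F, B2=E, B4=F, B5=F, B6=F, B7=T, B8=T, B9=T
test 4 (q=2, y=11) hits B1=F, B2=S, B4=F, B5=F, B6=T, B7=T, B8=T, B9=F
test 5 (q=2, y=6) hits B1=F, B2=E, B4=F, B5=F, B6=T, B7=T, B8=F, B9=T
test 6 (q=11, y=15) hits B1=F, B2=S, B4=T, B4=F, B5=F, B6=T, B7=T, B8=F, B9=F
test 7 (q=2, y=4) hits B1=F, B2=E, B4=F, B5=F, B6=T, B7=T, B8=F, B9=T
pool-wide coverage (14 outcomes): B1=F, B2=S, B2=E, B4=T, B4=F, B5=T, B5=F, B6=T, B6=F, B7=T, B8=T, B8=F, B9=T, B9=F
checked all size-1 subsets: none covers 14 outcomes (max 9/14)
checked all size-2 subsets: none covers 14 outcomes (max 13/14)
at size 3, {1, 3, 6} reaches all 14 outcomes; every lexicographically earlier size-3 subset fails

Answer: 1, 3, 6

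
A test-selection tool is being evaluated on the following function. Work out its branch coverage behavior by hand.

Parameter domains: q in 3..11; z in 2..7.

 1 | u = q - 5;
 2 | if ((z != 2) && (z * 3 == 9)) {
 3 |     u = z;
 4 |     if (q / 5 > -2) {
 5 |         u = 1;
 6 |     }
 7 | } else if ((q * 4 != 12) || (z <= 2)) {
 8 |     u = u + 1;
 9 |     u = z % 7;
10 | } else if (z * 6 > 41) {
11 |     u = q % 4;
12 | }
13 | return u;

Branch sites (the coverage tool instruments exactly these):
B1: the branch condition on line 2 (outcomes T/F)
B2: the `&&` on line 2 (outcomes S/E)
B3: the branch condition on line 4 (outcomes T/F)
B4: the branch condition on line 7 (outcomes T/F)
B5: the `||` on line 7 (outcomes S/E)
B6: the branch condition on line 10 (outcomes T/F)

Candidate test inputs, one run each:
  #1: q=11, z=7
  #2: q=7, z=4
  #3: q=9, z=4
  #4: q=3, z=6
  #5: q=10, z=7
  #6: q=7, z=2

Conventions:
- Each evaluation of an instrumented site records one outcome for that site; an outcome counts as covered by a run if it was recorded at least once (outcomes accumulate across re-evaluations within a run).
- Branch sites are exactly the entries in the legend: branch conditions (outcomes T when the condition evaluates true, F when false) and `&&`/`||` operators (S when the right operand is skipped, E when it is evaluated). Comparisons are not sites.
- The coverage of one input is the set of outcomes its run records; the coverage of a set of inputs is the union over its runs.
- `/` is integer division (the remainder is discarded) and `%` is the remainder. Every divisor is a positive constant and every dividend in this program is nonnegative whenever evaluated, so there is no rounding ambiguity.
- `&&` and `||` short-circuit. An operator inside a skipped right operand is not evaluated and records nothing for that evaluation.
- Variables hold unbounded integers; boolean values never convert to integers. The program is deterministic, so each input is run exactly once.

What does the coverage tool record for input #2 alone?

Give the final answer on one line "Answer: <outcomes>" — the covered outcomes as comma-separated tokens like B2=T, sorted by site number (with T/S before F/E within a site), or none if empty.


Simulating input #2 (q=7, z=4) step by step:
  B2->E, B1->F, B5->S, B4->T
collecting distinct outcomes: B1=F, B2=E, B4=T, B5=S
Answer: B1=F, B2=E, B4=T, B5=S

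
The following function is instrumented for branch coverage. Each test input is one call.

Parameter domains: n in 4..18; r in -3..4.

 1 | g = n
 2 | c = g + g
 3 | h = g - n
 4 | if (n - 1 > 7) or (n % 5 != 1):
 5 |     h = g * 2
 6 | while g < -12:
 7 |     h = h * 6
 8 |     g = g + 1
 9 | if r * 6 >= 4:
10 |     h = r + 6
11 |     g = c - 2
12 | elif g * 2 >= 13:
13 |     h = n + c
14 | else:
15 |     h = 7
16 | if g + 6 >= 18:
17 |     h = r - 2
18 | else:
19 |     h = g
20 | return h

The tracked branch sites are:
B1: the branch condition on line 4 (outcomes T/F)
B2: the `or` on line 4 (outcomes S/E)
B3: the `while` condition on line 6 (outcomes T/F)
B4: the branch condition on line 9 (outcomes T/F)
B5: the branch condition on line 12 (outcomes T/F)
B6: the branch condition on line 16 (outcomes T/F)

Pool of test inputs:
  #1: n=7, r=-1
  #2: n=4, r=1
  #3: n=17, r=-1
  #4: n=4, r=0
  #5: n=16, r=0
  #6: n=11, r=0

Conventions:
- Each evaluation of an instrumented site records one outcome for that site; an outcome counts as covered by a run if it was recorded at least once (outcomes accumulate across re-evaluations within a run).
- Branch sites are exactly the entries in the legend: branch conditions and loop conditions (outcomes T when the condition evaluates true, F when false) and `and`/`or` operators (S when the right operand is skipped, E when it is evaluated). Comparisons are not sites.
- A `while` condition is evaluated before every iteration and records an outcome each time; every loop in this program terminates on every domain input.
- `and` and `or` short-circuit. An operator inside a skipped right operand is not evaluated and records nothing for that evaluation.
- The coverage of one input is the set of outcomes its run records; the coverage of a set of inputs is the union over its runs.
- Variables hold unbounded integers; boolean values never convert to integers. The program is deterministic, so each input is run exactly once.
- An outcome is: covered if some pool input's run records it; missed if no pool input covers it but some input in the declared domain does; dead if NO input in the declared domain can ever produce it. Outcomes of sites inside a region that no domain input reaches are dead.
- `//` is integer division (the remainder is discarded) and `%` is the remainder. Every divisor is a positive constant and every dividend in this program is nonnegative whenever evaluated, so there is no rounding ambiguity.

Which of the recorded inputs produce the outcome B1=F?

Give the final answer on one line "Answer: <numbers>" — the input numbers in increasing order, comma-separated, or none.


input #1 (n=7, r=-1): misses B1=F
input #2 (n=4, r=1): misses B1=F
input #3 (n=17, r=-1): misses B1=F
input #4 (n=4, r=0): misses B1=F
input #5 (n=16, r=0): misses B1=F
input #6 (n=11, r=0): misses B1=F
Answer: none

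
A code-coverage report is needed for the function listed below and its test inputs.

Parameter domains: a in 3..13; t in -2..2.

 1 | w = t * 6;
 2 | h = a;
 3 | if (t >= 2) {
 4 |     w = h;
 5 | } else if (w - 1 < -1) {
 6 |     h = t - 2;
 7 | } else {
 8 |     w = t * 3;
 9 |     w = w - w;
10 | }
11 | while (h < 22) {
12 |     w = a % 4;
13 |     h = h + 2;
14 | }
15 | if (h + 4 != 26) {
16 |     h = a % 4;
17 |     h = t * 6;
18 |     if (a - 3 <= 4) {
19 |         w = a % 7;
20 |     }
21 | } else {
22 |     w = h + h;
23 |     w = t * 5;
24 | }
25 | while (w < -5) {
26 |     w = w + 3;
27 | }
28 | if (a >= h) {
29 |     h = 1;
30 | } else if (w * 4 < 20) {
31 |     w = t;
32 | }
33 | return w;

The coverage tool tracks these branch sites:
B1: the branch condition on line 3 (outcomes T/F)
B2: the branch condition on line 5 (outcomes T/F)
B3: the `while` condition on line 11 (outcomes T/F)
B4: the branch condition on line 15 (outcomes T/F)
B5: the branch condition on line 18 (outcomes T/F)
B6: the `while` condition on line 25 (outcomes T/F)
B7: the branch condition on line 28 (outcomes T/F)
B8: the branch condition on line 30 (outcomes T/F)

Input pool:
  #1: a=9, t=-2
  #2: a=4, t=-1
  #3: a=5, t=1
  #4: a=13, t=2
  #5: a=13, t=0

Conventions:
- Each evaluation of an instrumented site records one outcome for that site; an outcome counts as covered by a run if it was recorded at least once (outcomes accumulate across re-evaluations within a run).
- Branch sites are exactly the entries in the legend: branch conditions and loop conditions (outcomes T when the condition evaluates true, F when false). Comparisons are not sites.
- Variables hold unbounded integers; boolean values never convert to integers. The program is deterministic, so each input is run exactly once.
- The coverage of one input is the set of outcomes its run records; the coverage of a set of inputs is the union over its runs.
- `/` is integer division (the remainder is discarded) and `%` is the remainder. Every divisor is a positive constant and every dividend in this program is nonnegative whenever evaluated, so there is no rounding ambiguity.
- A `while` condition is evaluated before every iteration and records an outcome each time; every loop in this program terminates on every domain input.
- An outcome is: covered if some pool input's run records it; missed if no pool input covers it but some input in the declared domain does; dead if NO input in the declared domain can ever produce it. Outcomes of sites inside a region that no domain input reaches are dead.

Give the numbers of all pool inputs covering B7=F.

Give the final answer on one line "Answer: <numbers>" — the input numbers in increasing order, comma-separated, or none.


input #1 (a=9, t=-2): produces B7=F
input #2 (a=4, t=-1): does not produce B7=F
input #3 (a=5, t=1): produces B7=F
input #4 (a=13, t=2): does not produce B7=F
input #5 (a=13, t=0): does not produce B7=F
Answer: 1, 3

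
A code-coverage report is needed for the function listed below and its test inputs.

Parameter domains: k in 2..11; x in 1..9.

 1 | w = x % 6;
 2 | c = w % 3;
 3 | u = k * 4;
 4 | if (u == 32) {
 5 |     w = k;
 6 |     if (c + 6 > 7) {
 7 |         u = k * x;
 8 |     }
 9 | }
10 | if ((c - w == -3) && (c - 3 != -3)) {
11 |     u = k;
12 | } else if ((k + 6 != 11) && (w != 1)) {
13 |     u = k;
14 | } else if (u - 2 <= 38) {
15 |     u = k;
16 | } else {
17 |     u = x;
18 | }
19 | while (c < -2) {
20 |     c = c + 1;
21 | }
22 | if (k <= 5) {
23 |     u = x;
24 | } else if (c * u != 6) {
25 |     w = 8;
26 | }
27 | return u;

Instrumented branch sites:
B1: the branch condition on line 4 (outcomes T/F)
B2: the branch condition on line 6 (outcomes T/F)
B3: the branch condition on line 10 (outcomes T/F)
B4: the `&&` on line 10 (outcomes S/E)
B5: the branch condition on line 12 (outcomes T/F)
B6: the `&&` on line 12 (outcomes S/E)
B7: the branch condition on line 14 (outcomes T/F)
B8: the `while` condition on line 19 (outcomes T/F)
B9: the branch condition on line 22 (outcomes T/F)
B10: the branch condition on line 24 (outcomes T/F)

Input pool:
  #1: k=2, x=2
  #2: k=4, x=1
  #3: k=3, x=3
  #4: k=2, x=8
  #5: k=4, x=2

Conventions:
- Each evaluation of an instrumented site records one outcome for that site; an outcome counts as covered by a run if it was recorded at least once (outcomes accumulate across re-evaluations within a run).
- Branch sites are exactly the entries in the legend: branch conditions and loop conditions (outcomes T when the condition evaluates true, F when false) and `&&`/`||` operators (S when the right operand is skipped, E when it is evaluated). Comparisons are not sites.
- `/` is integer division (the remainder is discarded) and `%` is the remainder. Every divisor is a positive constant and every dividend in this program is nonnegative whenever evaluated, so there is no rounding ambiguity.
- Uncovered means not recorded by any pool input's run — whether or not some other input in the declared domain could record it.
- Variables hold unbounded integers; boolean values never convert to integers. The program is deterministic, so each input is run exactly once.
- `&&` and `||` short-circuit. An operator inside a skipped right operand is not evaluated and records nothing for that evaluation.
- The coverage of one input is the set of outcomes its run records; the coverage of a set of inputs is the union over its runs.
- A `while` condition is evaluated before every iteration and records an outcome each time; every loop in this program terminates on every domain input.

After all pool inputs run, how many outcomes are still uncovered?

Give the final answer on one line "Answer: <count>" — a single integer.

test 1 (k=2, x=2) fires B1->F, B4->S, B3->F, B6->E, B5->T, B8->F, B9->T; hits B1=F, B3=F, B4=S, B5=T, B6=E, B8=F, B9=T
test 2 (k=4, x=1) fires B1->F, B4->S, B3->F, B6->E, B5->F, B7->T, B8->F, B9->T; hits B1=F, B3=F, B4=S, B5=F, B6=E, B7=T, B8=F, B9=T
test 3 (k=3, x=3) fires B1->F, B4->E, B3->F, B6->E, B5->T, B8->F, B9->T; hits B1=F, B3=F, B4=E, B5=T, B6=E, B8=F, B9=T
test 4 (k=2, x=8) fires B1->F, B4->S, B3->F, B6->E, B5->T, B8->F, B9->T; hits B1=F, B3=F, B4=S, B5=T, B6=E, B8=F, B9=T
test 5 (k=4, x=2) fires B1->F, B4->S, B3->F, B6->E, B5->T, B8->F, B9->T; hits B1=F, B3=F, B4=S, B5=T, B6=E, B8=F, B9=T
union over the pool: B1=F, B3=F, B4=S, B4=E, B5=T, B5=F, B6=E, B7=T, B8=F, B9=T
uncovered (10 of 20): B1=T, B2=T, B2=F, B3=T, B6=S, B7=F, B8=T, B9=F, B10=T, B10=F

Answer: 10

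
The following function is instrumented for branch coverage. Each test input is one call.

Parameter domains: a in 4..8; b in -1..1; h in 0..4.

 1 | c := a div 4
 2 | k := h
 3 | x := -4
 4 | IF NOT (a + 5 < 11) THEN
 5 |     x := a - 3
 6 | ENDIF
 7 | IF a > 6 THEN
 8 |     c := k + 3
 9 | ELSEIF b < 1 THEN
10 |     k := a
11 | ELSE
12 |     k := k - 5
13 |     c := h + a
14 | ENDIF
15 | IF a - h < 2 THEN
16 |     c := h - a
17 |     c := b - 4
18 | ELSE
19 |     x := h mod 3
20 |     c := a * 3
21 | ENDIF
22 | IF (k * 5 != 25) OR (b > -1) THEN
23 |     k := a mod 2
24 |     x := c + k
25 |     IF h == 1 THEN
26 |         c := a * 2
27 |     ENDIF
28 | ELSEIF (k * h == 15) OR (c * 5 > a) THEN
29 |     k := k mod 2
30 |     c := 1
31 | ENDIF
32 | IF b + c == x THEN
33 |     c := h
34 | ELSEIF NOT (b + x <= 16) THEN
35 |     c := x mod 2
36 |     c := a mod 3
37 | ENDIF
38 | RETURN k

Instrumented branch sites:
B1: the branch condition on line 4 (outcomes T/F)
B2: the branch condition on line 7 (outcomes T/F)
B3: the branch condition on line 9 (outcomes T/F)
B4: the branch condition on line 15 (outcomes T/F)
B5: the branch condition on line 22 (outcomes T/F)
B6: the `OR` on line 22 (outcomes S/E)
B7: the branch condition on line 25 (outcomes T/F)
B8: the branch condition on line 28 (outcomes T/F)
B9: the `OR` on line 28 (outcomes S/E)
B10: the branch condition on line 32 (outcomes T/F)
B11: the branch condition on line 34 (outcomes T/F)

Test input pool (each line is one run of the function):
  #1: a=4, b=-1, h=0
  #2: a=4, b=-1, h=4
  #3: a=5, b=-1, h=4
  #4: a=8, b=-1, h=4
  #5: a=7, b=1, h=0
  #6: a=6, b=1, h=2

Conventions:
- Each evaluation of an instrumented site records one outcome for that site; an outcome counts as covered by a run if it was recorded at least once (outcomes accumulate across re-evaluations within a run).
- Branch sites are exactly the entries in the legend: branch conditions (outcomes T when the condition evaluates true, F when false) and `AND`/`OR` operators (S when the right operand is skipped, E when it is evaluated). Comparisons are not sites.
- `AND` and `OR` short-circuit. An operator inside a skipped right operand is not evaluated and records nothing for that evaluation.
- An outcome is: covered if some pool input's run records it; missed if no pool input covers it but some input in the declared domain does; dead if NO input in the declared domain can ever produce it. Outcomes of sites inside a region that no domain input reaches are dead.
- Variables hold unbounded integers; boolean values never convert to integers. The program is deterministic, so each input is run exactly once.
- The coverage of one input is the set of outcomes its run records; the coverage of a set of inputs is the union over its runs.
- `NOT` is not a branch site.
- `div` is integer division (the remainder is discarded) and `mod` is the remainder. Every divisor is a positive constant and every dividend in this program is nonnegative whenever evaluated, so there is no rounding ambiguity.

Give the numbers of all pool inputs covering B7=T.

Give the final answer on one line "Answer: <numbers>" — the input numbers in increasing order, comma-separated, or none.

input #1 (a=4, b=-1, h=0): does not produce B7=T
input #2 (a=4, b=-1, h=4): does not produce B7=T
input #3 (a=5, b=-1, h=4): does not produce B7=T
input #4 (a=8, b=-1, h=4): does not produce B7=T
input #5 (a=7, b=1, h=0): does not produce B7=T
input #6 (a=6, b=1, h=2): does not produce B7=T

Answer: none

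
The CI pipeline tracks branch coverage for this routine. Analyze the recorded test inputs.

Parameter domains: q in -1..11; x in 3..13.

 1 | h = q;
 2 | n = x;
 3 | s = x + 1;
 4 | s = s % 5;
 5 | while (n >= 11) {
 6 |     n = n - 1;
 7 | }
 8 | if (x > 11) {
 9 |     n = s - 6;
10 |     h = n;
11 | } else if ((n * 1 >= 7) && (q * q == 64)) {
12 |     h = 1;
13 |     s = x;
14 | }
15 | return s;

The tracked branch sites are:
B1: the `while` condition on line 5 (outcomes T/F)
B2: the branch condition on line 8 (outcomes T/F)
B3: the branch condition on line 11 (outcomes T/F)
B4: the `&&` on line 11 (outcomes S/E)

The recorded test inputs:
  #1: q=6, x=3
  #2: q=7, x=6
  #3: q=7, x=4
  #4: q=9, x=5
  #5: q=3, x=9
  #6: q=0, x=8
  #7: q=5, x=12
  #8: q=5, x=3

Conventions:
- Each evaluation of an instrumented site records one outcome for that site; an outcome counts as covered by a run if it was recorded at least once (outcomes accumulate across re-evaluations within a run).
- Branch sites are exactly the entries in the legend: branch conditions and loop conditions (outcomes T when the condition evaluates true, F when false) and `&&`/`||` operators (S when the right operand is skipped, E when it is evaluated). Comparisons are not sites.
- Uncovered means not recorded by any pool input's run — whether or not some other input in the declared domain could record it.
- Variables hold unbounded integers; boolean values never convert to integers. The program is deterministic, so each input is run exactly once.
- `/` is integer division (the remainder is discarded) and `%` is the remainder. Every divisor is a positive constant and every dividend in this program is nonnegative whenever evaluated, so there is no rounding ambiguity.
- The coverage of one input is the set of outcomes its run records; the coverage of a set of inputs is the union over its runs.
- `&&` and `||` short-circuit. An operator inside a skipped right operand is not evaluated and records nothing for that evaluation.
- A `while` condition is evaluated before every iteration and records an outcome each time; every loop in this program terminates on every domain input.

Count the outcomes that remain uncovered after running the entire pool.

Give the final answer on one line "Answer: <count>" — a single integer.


test 1 (q=6, x=3) fires B1->F, B2->F, B4->S, B3->F; hits B1=F, B2=F, B3=F, B4=S
test 2 (q=7, x=6) fires B1->F, B2->F, B4->S, B3->F; hits B1=F, B2=F, B3=F, B4=S
test 3 (q=7, x=4) fires B1->F, B2->F, B4->S, B3->F; hits B1=F, B2=F, B3=F, B4=S
test 4 (q=9, x=5) fires B1->F, B2->F, B4->S, B3->F; hits B1=F, B2=F, B3=F, B4=S
test 5 (q=3, x=9) fires B1->F, B2->F, B4->E, B3->F; hits B1=F, B2=F, B3=F, B4=E
test 6 (q=0, x=8) fires B1->F, B2->F, B4->E, B3->F; hits B1=F, B2=F, B3=F, B4=E
test 7 (q=5, x=12) fires B1->T, B1->T, B1->F, B2->T; hits B1=T, B1=F, B2=T
test 8 (q=5, x=3) fires B1->F, B2->F, B4->S, B3->F; hits B1=F, B2=F, B3=F, B4=S
union over the pool: B1=T, B1=F, B2=T, B2=F, B3=F, B4=S, B4=E
uncovered (1 of 8): B3=T
Answer: 1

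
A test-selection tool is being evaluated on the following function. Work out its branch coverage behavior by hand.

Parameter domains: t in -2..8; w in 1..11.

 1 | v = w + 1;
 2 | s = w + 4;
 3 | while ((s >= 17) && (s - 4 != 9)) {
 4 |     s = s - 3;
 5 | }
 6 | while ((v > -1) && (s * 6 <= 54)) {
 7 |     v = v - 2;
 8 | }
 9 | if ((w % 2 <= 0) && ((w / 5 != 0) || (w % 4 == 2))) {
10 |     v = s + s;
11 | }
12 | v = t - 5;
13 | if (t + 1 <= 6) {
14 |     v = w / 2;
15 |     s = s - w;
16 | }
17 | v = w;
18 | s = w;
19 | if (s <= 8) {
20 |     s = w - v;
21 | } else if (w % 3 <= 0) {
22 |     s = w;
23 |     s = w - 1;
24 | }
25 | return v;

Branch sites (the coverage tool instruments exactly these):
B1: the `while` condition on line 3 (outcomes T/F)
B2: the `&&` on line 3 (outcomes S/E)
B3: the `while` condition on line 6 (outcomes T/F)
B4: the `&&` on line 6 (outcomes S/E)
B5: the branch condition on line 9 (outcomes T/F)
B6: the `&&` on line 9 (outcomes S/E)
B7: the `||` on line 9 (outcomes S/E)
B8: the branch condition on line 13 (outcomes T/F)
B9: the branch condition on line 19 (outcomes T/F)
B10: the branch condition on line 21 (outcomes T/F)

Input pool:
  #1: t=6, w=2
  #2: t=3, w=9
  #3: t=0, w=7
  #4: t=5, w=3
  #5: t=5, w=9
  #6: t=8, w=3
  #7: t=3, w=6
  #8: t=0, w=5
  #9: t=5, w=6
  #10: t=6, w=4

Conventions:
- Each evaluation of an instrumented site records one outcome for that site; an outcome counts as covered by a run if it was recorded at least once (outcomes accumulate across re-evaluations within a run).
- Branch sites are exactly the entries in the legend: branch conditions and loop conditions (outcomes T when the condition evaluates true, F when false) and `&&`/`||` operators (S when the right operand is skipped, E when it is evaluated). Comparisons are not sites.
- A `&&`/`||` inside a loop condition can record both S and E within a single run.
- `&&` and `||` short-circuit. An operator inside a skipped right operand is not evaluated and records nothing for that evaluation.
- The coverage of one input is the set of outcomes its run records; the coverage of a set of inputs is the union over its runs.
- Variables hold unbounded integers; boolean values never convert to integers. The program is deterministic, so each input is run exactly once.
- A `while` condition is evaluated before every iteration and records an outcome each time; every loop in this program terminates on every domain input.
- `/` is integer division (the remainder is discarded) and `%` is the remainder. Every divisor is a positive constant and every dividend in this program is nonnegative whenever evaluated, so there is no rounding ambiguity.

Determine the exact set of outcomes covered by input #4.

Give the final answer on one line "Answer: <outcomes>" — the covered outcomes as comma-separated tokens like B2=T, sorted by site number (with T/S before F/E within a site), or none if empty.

Running input #4 (t=5, w=3), event by event:
  B2->S, B1->F, B4->E, B3->T, B4->E, B3->T, B4->E, B3->T, B4->S, B3->F
  B6->S, B5->F, B8->T, B9->T
as a set, this run covers: B1=F, B2=S, B3=T, B3=F, B4=S, B4=E, B5=F, B6=S, B8=T, B9=T

Answer: B1=F, B2=S, B3=T, B3=F, B4=S, B4=E, B5=F, B6=S, B8=T, B9=T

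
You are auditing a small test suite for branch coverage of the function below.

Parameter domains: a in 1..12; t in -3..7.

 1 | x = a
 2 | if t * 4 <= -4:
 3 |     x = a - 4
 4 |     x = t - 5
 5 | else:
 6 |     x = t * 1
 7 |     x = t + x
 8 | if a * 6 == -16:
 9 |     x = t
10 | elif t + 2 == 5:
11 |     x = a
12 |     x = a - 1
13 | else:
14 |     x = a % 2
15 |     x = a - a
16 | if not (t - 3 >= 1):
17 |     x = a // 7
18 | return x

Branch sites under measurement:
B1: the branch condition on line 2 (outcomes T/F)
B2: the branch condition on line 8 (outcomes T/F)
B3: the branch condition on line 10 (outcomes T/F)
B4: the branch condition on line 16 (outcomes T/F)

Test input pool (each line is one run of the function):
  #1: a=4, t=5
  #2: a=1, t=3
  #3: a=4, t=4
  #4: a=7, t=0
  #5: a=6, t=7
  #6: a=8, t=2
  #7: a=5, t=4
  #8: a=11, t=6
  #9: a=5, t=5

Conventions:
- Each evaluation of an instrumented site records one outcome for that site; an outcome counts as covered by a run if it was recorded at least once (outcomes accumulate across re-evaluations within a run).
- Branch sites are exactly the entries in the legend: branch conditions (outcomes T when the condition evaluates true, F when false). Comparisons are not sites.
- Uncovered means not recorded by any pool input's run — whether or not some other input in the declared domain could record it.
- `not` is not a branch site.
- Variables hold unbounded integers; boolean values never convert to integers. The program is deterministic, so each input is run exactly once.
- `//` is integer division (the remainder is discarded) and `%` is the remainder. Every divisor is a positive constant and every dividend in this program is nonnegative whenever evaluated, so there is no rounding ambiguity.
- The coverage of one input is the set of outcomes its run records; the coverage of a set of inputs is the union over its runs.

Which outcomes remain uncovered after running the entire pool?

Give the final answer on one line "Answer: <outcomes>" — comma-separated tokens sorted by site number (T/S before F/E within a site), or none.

#1 (a=4, t=5) -> covered: B1=F, B2=F, B3=F, B4=F
#2 (a=1, t=3) -> covered: B1=F, B2=F, B3=T, B4=T
#3 (a=4, t=4) -> covered: B1=F, B2=F, B3=F, B4=F
#4 (a=7, t=0) -> covered: B1=F, B2=F, B3=F, B4=T
#5 (a=6, t=7) -> covered: B1=F, B2=F, B3=F, B4=F
#6 (a=8, t=2) -> covered: B1=F, B2=F, B3=F, B4=T
#7 (a=5, t=4) -> covered: B1=F, B2=F, B3=F, B4=F
#8 (a=11, t=6) -> covered: B1=F, B2=F, B3=F, B4=F
#9 (a=5, t=5) -> covered: B1=F, B2=F, B3=F, B4=F
union over the pool: B1=F, B2=F, B3=T, B3=F, B4=T, B4=F
uncovered (2 of 8): B1=T, B2=T

Answer: B1=T, B2=T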